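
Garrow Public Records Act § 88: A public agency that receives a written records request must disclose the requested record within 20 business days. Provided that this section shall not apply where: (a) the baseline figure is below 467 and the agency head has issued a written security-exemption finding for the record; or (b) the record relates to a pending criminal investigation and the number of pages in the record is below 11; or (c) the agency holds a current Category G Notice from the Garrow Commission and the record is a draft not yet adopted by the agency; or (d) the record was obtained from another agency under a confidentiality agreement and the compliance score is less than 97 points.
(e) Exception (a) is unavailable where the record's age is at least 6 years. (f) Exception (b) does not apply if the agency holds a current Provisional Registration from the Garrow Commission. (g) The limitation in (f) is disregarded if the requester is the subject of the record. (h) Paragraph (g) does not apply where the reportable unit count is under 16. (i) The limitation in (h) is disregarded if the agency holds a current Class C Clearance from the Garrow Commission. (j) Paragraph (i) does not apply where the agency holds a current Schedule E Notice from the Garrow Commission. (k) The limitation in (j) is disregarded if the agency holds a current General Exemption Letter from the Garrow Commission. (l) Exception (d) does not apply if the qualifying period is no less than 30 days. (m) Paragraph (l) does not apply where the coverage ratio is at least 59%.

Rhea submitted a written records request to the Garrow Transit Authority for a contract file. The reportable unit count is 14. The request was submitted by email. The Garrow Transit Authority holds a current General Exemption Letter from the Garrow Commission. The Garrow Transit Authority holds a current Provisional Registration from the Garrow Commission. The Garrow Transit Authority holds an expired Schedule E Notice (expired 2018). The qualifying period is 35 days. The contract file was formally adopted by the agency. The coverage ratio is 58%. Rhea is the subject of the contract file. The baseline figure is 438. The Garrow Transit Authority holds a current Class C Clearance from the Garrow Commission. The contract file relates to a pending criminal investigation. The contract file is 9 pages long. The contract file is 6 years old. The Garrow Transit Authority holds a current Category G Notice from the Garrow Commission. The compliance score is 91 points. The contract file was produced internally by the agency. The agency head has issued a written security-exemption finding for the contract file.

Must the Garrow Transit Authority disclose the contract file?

Exception (a): the baseline figure is 438, below the 467 limit; a written security-exemption finding has been issued — every condition holds. But: (e) operates against (a): the record's age is 6 years, meeting the 6 years threshold. So (a) is unavailable.
Exception (b): the contract file relates to a pending investigation; the number of pages in the record is 9, below the 11 limit — every condition holds. As to paragraphs (f)–(k): (f) applies (a current Provisional Registration is held), but is overridden by (g): (g) is triggered — Rhea is the subject of the contract file. (h) would limit (g) — the reportable unit count is 14, under the 16 limit — but (i) sets (h) aside: (i) operates against (h): a current Class C Clearance is held. (j), which would lift (i), is not engaged — there is no Schedule E Notice in force. So (b) applies.
Exception (c) does not apply: the contract file has been formally adopted.
Exception (d) does not apply: the contract file was produced internally.

No — exception (b) applies; the Garrow Transit Authority is not required to disclose the contract file.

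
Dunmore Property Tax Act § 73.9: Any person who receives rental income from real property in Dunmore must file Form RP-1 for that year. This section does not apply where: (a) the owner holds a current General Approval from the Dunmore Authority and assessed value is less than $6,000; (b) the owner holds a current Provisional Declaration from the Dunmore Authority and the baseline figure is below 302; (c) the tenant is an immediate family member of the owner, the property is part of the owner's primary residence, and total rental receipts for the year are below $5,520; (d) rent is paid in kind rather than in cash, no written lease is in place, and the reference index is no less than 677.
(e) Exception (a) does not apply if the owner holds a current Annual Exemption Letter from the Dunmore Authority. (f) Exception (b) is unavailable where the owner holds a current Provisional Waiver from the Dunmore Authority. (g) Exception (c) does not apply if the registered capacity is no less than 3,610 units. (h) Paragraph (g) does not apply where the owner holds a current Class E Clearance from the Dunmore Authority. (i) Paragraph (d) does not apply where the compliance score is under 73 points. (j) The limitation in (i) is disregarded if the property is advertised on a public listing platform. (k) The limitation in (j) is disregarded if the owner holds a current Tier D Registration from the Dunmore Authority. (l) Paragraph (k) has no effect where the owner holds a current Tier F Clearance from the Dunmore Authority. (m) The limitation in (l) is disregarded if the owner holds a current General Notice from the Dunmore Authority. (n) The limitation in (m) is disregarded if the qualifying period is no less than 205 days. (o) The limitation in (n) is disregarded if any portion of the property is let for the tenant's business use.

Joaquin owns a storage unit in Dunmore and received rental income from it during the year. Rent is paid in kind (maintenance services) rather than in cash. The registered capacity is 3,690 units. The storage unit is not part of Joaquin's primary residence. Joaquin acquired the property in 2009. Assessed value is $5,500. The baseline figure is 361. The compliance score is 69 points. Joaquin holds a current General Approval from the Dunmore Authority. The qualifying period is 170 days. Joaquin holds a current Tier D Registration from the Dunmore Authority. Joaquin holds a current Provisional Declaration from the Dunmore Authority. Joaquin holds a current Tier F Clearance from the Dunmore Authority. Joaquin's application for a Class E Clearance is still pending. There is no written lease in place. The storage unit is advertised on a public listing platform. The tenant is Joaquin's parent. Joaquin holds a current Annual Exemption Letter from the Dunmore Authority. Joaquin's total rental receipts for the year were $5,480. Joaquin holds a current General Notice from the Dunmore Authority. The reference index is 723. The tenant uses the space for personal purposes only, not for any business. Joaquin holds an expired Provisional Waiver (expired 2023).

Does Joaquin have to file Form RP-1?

Yes — Joaquin must file Form RP-1.

Exception (a)'s conditions are all satisfied: a current General Approval is held; assessed value is $5,500, less than the $6,000 limit. However, paragraph (e) must be considered: (e) is triggered — a current Annual Exemption Letter is held. (a) is therefore removed.
Exception (b) requires that the baseline figure is below 302; but the baseline figure is 361, not below 302, so (b) is unavailable.
Exception (c) fails — the storage unit is not part of the primary residence.
Exception (d)'s conditions are all satisfied: rent is paid in kind; there is no written lease; the reference index is 723, meeting the 677 threshold. But: (i) operates against (d): the compliance score is 69 points, under the 73 points limit. (j) would limit (i) — the property is publicly advertised — but (k) sets (j) aside: (k) operates against (j): a current Tier D Registration is held. (l) would limit (k) — a current Tier F Clearance is held — but (m) sets (l) aside: (m) operates against (l): a current General Notice is held. (n), which would lift (m), is inapplicable — the qualifying period is 170 days, short of 205 days. So (d) is unavailable.
None of the exceptions is available; § 73.9 applies in full.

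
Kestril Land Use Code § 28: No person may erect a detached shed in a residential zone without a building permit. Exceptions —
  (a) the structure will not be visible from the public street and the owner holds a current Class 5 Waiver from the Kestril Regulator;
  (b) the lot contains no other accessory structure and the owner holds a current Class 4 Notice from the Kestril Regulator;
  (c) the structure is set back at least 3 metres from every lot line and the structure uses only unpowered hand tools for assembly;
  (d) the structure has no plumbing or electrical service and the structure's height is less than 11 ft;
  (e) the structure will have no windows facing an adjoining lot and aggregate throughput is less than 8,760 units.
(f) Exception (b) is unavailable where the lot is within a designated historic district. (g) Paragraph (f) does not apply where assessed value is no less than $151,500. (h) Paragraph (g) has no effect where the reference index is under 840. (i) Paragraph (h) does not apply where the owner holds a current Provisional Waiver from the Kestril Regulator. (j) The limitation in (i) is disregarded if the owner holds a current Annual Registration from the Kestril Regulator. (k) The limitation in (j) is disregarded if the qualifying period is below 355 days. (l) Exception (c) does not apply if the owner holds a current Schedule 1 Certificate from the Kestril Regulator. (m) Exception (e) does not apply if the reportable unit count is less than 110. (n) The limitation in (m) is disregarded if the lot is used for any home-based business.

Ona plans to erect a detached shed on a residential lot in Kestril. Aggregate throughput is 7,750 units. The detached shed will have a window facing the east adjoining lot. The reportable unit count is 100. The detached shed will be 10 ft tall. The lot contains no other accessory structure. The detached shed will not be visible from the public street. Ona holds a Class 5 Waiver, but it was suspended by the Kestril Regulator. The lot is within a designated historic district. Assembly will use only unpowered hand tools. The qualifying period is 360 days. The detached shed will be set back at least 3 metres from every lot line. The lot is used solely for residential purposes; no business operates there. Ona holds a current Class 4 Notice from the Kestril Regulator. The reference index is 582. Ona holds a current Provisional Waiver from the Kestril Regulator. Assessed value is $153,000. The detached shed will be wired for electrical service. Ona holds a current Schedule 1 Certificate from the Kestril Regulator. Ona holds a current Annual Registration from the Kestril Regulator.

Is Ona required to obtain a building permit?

Yes — Ona must obtain a building permit.

Exception (a) fails — there is no Class 5 Waiver in force.
All of (b)'s requirements are met (the lot has no other accessory structure; a current Class 4 Notice is held). But: (f) operates — the lot is in a historic district. (g) would limit (f) — assessed value is $153,000, meeting the $151,500 threshold — but (h) sets (g) aside: (h) is triggered — the reference index is 582, under the 840 limit. (i) would limit (h) — a current Provisional Waiver is held — but (j) sets (i) aside: (j) applies — a current Annual Registration is held. (k) is not engaged (the qualifying period is 360 days, not below 355 days), so (j) stands. So (b) is unavailable.
Exception (c): the setback is at least 3 m on every side; assembly uses only hand tools — every condition holds. However, paragraph (l) must be considered: (l) applies — a current Schedule 1 Certificate is held. (c) is therefore removed.
Exception (d) requires that the structure has no plumbing or electrical service; but electrical service is planned, so (d) is unavailable.
Exception (e) fails — a window faces an adjoining lot.
No exception applies. The general rule governs.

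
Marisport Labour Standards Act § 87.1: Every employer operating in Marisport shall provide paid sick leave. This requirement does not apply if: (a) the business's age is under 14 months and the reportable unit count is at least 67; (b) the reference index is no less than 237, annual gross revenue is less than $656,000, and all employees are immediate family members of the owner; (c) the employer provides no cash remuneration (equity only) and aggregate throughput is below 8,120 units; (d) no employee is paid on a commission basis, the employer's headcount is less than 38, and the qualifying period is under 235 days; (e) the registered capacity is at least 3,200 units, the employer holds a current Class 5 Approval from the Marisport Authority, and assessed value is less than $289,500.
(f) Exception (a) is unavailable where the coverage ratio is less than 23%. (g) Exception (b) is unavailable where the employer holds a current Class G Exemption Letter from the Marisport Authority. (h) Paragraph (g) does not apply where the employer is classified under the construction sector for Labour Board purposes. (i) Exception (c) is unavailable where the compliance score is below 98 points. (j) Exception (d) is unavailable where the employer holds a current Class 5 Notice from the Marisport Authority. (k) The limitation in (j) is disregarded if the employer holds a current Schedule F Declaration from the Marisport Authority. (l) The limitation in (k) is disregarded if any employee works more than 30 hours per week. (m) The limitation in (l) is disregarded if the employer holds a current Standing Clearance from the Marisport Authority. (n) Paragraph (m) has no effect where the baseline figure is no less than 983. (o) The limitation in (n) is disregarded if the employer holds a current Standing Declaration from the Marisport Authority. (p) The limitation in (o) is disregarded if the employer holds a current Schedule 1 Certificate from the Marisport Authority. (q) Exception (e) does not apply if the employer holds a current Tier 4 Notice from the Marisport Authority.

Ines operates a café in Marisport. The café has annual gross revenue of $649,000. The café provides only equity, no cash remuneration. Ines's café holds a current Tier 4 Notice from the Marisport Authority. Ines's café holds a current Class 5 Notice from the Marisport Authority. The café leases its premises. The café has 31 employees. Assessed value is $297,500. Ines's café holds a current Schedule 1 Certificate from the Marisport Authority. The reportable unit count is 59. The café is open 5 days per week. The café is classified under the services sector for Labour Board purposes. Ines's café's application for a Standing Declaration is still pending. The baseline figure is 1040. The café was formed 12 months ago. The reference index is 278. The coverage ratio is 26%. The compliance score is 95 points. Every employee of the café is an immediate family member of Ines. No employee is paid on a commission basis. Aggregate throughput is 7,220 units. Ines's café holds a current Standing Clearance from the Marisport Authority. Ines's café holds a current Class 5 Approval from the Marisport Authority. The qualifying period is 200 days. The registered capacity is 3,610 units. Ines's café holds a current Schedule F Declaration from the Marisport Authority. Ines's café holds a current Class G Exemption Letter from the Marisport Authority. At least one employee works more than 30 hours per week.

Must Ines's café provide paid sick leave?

Exception (a) does not apply: the reportable unit count is 59, short of 67.
Exception (b) is satisfied on its face — the reference index is 278, meeting the 237 threshold; annual gross revenue is $649,000, less than the $656,000 limit; every employee is an immediate family member. But: (g) operates — a current Class G Exemption Letter is held. (h) does not operate here (the café is classified under the services sector), so (g) stands. Exception (b) does not apply.
Exception (c)'s conditions are all satisfied: remuneration is equity-only; aggregate throughput is 7,220 units, below the 8,120 units limit. But: (i) applies — the compliance score is 95 points, below the 98 points limit. (c) is therefore removed.
Exception (d)'s conditions are all satisfied: no employee is paid on commission; the employer's headcount is 31, less than the 38 limit; the qualifying period is 200 days, under the 235 days limit. Turning to paragraphs (j)–(p): (j) operates against (d): a current Class 5 Notice is held. (k) operates (a current Schedule F Declaration is held), but is set aside by (l): (l) operates against (k): at least one employee exceeds 30 hours/week. (m) is engaged (a current Standing Clearance is held), but is overridden by (n): (n) applies — the baseline figure is 1,040, meeting the 983 threshold. (o) is inapplicable (there is no Standing Declaration in force), so (n) stands. Exception (d) does not apply.
Exception (e) requires that assessed value is less than $289,500; but assessed value is $297,500, not less than $289,500, so (e) is unavailable.
No exception applies. The general rule governs.

Yes — Ines's café must provide paid sick leave.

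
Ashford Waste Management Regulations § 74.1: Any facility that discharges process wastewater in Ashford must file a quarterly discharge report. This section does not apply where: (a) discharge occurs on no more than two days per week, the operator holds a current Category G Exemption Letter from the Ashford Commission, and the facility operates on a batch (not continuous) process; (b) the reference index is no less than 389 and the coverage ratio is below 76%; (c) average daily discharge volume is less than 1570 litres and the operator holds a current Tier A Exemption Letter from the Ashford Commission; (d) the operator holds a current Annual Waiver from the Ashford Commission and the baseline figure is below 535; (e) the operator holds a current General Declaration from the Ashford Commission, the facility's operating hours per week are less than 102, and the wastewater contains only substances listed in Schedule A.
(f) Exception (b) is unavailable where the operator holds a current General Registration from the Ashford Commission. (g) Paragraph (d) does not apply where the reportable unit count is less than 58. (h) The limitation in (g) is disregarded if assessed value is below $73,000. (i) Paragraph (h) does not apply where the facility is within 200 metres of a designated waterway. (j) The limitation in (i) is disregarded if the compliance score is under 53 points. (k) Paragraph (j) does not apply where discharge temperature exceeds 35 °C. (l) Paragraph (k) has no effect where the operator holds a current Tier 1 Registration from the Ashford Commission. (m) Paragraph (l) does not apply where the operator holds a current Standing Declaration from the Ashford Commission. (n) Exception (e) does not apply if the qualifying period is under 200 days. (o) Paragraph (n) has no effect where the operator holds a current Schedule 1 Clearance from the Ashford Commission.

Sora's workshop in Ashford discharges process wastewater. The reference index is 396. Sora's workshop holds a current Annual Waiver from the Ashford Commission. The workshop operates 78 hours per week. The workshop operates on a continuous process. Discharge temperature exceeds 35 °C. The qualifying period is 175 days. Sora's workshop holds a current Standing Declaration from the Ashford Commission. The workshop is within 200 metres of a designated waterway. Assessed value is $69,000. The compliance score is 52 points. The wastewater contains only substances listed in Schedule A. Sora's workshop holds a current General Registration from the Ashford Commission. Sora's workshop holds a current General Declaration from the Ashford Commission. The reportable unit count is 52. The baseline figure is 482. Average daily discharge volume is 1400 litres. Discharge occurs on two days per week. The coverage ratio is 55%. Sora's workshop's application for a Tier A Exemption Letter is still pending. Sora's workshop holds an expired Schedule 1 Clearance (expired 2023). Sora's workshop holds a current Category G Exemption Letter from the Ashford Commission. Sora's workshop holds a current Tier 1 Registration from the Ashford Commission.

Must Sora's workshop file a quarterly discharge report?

Yes — Sora's workshop must file a quarterly discharge report.

Exception (a) fails — the facility operates on a continuous process.
Exception (b)'s conditions are all satisfied: the reference index is 396, meeting the 389 threshold; the coverage ratio is 55%, below the 76% limit. However, paragraph (f) must be considered: (f) operates against (b): a current General Registration is held. Exception (b) does not apply.
Exception (c) does not apply: no current Tier A Exemption Letter is held.
Exception (d)'s conditions are all satisfied: a current Annual Waiver is held; the baseline figure is 482, below the 535 limit. However, paragraphs (g)–(m) must be considered: (g) is engaged — the reportable unit count is 52, less than the 58 limit. (h) would limit (g) — assessed value is $69,000, below the $73,000 limit — but (i) sets (h) aside: (i) operates against (h): the workshop is within 200 m of a designated waterway. (j) is triggered (the compliance score is 52 points, under the 53 points limit), but is set aside by (k): (k) operates against (j): discharge temperature exceeds 35 °C. (l) is engaged (a current Tier 1 Registration is held), but is itself disapplied by (m): (m) applies — a current Standing Declaration is held. Exception (d) does not apply.
All of (e)'s requirements are met (a current General Declaration is held; the facility's operating hours per week are 78, less than the 102 limit; the wastewater is Schedule-A-only). However, paragraphs (n)–(o) must be considered: (n) operates against (e): the qualifying period is 175 days, under the 200 days limit. (o) is not triggered (the Schedule 1 Clearance is not current), so (n) stands. (e) is therefore removed.
No exception is made out. Sora's workshop falls within the general rule.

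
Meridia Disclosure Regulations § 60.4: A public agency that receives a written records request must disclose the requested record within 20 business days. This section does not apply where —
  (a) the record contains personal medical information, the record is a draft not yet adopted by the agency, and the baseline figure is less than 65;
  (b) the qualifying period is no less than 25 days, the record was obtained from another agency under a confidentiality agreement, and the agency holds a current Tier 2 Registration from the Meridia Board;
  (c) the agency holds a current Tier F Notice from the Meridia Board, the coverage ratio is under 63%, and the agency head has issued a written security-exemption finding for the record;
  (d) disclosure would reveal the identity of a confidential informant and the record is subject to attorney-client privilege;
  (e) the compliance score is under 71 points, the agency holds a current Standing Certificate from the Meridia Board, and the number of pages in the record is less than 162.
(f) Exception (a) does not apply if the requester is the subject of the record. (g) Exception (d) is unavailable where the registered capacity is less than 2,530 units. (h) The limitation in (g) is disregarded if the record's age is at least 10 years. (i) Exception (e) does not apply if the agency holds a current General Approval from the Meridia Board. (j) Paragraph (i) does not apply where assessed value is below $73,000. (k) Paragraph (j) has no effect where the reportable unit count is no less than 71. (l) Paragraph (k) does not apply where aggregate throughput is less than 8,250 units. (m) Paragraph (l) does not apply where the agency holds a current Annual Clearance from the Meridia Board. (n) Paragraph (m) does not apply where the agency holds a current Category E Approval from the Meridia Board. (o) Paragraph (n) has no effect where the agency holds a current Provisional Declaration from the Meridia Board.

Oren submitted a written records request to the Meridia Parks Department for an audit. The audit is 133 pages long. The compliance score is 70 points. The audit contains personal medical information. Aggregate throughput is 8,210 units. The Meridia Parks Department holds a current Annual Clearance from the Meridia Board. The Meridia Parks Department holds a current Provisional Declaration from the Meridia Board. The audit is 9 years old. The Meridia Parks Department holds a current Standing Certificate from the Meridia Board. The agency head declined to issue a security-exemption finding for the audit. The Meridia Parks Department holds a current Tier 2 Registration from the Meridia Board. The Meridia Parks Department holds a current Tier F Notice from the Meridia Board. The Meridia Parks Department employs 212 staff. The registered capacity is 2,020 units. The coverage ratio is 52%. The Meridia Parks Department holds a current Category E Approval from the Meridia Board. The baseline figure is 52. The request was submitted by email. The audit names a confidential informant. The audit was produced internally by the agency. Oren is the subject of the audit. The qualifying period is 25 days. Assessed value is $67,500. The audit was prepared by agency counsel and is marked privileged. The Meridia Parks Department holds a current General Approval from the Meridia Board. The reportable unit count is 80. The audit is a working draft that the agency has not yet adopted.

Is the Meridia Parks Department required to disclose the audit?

Exception (a)'s conditions are all satisfied: the audit contains personal medical information; the audit is an unadopted draft; the baseline figure is 52, less than the 65 limit. However, paragraph (f) must be considered: (f) operates against (a): Oren is the subject of the audit. Exception (a) does not apply.
Exception (b) does not apply: the audit was produced internally.
Exception (c) requires that the agency head has issued a written security-exemption finding for the record; but the agency head declined to issue a security-exemption finding, so (c) is unavailable.
Exception (d) is satisfied on its face — the audit names a confidential informant; the audit is privileged. But applying paragraphs (g)–(h): (g) operates against (d): the registered capacity is 2,020 units, less than the 2,530 units limit. (h) is not engaged (the record's age is 9 years, short of 10 years), so (g) stands. Exception (d) does not apply.
Exception (e): the compliance score is 70 points, under the 71 points limit; a current Standing Certificate is held; the number of pages in the record is 133, less than the 162 limit — every condition holds. But: (i) is triggered — a current General Approval is held. (j) would limit (i) — assessed value is $67,500, below the $73,000 limit — but (k) sets (j) aside: (k) is triggered — the reportable unit count is 80, meeting the 71 threshold. (l) operates (aggregate throughput is 8,210 units, less than the 8,250 units limit), but is set aside by (m): (m) operates — a current Annual Clearance is held. (n) would limit (m) — a current Category E Approval is held — but (o) sets (n) aside: (o) operates — a current Provisional Declaration is held. Exception (e) does not apply.
None of the exceptions is available; § 60.4 applies in full.

Yes — the Meridia Parks Department must disclose the audit.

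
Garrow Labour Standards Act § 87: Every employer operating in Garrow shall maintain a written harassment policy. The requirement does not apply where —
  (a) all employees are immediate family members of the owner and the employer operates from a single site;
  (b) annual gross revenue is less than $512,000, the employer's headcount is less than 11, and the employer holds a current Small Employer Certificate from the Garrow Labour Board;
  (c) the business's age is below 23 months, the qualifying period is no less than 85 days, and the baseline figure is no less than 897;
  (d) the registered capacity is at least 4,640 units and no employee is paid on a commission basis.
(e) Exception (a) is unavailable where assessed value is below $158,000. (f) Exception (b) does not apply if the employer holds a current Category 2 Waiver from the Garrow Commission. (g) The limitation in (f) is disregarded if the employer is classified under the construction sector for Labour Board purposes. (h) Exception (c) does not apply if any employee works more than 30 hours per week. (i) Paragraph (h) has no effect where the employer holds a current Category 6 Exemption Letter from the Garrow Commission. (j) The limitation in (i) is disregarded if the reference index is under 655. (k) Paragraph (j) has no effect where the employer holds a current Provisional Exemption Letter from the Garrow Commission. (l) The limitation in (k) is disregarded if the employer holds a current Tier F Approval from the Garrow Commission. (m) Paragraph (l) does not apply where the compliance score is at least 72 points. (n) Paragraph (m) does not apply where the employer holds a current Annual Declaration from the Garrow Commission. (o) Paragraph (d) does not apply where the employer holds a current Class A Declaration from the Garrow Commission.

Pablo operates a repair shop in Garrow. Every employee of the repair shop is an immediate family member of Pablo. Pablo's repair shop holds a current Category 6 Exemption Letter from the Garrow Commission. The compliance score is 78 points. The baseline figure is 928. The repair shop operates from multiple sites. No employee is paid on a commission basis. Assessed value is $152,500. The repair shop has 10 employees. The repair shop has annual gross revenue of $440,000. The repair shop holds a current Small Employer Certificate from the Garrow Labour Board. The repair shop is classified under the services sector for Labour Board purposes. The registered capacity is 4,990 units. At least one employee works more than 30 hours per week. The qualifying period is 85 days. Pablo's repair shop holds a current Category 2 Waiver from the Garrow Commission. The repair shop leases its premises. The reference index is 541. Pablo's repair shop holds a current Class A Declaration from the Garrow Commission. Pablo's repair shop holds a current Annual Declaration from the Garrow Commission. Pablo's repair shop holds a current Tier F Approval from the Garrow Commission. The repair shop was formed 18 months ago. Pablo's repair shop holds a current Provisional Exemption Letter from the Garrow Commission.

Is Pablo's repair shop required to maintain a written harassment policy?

Yes — Pablo's repair shop must maintain a written harassment policy.

Exception (a) requires that the employer operates from a single site; but the employer operates from multiple sites, so (a) is unavailable.
Exception (b): annual gross revenue is $440,000, less than the $512,000 limit; the employer's headcount is 10, less than the 11 limit; a current Small Employer Certificate is held — every condition holds. But applying paragraphs (f)–(g): (f) operates against (b): a current Category 2 Waiver is held. (g) does not operate here (the repair shop is classified under the services sector), so (f) stands. So (b) is unavailable.
All of (c)'s requirements are met (the business's age is 18 months, below the 23 months limit; the qualifying period is 85 days, meeting the 85 days threshold; the baseline figure is 928, meeting the 897 threshold). But: (h) is triggered — at least one employee exceeds 30 hours/week. (i) is triggered (a current Category 6 Exemption Letter is held), but is displaced by (j): (j) operates — the reference index is 541, under the 655 limit. (k) is triggered (a current Provisional Exemption Letter is held), but yields to (l): (l) operates — a current Tier F Approval is held. (m) is engaged (the compliance score is 78 points, meeting the 72 points threshold), but is itself disapplied by (n): (n) operates against (m): a current Annual Declaration is held. Exception (c) does not apply.
Exception (d) is satisfied on its face — the registered capacity is 4,990 units, meeting the 4,640 units threshold; no employee is paid on commission. But: (o) operates against (d): a current Class A Declaration is held. Exception (d) does not apply.
No exception applies. The general rule governs.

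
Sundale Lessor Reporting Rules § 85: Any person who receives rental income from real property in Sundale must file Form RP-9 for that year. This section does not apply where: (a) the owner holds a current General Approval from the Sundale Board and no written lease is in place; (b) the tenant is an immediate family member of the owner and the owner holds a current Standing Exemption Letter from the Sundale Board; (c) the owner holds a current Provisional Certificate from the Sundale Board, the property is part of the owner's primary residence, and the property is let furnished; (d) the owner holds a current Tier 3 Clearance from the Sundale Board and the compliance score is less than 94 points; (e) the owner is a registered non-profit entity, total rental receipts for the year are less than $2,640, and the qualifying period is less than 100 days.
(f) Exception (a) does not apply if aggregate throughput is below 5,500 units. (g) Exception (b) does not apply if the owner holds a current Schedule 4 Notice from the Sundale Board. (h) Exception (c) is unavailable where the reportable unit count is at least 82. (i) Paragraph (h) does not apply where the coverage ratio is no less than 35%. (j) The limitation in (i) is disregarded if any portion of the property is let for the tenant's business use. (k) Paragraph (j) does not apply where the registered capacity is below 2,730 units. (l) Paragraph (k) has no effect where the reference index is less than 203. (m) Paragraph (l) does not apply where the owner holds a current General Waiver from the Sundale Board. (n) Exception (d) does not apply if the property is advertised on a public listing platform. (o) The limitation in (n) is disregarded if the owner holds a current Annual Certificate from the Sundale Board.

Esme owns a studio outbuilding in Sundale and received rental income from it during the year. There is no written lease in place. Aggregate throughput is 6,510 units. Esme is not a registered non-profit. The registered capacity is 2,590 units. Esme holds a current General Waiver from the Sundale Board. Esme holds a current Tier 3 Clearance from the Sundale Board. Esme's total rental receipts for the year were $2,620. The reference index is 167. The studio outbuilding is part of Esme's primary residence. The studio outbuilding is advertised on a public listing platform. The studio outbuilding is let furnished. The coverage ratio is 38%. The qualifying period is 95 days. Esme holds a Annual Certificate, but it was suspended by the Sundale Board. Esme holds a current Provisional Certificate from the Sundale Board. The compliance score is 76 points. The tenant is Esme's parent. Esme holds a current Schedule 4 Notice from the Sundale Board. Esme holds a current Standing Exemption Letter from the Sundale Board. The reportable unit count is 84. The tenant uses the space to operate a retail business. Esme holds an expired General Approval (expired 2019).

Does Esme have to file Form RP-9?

No — exception (c) applies; Esme is not required to file Form RP-9.

Exception (a) fails — the General Approval is not current.
Exception (b) is satisfied on its face — the tenant is an immediate family member; a current Standing Exemption Letter is held. But applying paragraph (g): (g) operates against (b): a current Schedule 4 Notice is held. (b) is therefore removed.
Exception (c): a current Provisional Certificate is held; the studio outbuilding is part of the primary residence; the property is let furnished — every condition holds. As to paragraphs (h)–(m): (h) applies (the reportable unit count is 84, meeting the 82 threshold), but is set aside by (i): (i) applies — the coverage ratio is 38%, meeting the 35% threshold. (j) is engaged (the space is let for business use), but is set aside by (k): (k) operates against (j): the registered capacity is 2,590 units, below the 2,730 units limit. (l) applies (the reference index is 167, less than the 203 limit), but is displaced by (m): (m) operates against (l): a current General Waiver is held. (c) remains available.
Exception (d)'s conditions are all satisfied: a current Tier 3 Clearance is held; the compliance score is 76 points, less than the 94 points limit. But applying paragraphs (n)–(o): (n) is engaged — the property is publicly advertised. (o), which would lift (n), is not triggered — the Annual Certificate is not current. (d) is therefore removed.
Exception (e) does not apply: Esme is not a registered non-profit.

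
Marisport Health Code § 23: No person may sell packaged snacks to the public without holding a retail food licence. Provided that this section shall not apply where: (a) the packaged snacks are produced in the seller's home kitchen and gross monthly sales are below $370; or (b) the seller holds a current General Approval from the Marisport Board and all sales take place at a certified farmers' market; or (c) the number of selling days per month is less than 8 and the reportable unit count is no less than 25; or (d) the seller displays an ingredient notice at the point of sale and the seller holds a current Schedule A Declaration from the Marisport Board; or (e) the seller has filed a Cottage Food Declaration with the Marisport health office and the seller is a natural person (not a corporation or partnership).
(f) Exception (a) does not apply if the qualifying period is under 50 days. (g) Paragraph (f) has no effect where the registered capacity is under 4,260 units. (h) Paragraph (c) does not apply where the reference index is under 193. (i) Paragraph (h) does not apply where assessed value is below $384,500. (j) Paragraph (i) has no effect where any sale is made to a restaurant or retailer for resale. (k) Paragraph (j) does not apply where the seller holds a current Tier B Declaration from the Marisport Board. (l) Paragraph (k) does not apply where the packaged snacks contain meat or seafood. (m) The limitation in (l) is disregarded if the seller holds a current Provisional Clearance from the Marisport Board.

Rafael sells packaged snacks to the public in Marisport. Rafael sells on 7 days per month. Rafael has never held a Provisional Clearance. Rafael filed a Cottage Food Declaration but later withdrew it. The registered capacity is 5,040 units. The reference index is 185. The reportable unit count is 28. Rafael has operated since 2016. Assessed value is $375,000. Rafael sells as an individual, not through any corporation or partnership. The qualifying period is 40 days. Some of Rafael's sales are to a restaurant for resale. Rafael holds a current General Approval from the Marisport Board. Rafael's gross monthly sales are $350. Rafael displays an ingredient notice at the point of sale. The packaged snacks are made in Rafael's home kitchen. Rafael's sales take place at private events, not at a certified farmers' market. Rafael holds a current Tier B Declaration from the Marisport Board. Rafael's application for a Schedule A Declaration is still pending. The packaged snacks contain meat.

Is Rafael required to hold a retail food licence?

Exception (a): the packaged snacks are home-kitchen produced; gross monthly sales are $350, below the $370 limit — every condition holds. However, paragraphs (f)–(g) must be considered: (f) operates — the qualifying period is 40 days, under the 50 days limit. (g), which would lift (f), is not triggered — the registered capacity is 5,040 units, not under 4,260 units. (a) is therefore removed.
Exception (b) fails — sales are at private events, not a certified farmers' market.
Exception (c) is satisfied on its face — the number of selling days per month is 7, less than the 8 limit; the reportable unit count is 28, meeting the 25 threshold. However, paragraphs (h)–(m) must be considered: (h) is engaged — the reference index is 185, under the 193 limit. (i) operates (assessed value is $375,000, below the $384,500 limit), but is overridden by (j): (j) operates against (i): some sales are to a restaurant for resale. (k) would limit (j) — a current Tier B Declaration is held — but (l) sets (k) aside: (l) operates against (k): the packaged snacks contain meat. (m) is not engaged (the Provisional Clearance is not current), so (l) stands. So (c) is unavailable.
Exception (d) does not apply: there is no Schedule A Declaration in force.
Exception (e) fails — the Cottage Food Declaration was withdrawn.
No exception applies. The general rule governs.

Yes — Rafael must hold a retail food licence.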